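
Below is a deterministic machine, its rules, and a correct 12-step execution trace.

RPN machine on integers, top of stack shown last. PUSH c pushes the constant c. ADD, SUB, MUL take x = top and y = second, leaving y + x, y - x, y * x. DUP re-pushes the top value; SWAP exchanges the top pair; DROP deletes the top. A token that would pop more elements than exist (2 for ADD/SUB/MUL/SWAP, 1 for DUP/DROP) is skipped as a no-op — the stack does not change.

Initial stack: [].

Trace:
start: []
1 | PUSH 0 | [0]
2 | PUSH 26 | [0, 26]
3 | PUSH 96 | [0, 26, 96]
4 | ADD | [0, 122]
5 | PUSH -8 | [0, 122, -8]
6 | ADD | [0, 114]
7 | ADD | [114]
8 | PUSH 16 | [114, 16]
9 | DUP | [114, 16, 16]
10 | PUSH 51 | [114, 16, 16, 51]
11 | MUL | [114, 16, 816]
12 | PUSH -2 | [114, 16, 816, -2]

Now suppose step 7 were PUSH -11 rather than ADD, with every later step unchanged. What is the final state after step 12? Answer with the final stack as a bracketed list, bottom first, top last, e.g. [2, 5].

[0, 114, -11, 16, 816, -2]

(re-executing from step 7 with the substitution; state before step 7: [0, 114])
7 | PUSH -11 | [0, 114, -11]
8 | PUSH 16 | [0, 114, -11, 16]
9 | DUP | [0, 114, -11, 16, 16]
10 | PUSH 51 | [0, 114, -11, 16, 16, 51]
11 | MUL | [0, 114, -11, 16, 816]
12 | PUSH -2 | [0, 114, -11, 16, 816, -2]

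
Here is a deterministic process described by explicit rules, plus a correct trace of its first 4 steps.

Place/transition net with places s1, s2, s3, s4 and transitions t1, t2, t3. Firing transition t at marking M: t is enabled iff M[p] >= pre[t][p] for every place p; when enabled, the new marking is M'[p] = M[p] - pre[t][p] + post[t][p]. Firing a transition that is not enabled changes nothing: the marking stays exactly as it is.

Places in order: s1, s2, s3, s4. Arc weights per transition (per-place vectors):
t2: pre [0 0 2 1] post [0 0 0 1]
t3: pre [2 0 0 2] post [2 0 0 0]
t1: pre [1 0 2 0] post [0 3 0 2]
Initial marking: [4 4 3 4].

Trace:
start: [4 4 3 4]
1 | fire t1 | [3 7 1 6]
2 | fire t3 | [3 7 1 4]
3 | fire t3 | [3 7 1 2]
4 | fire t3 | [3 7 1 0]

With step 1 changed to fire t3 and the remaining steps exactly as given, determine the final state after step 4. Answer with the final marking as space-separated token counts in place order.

4 4 3 0

(re-executing from step 1 with the substitution; state before step 1: [4 4 3 4])
1 | fire t3 | [4 4 3 2]
2 | fire t3 | [4 4 3 0]
3 | fire t3 | [4 4 3 0]
4 | fire t3 | [4 4 3 0]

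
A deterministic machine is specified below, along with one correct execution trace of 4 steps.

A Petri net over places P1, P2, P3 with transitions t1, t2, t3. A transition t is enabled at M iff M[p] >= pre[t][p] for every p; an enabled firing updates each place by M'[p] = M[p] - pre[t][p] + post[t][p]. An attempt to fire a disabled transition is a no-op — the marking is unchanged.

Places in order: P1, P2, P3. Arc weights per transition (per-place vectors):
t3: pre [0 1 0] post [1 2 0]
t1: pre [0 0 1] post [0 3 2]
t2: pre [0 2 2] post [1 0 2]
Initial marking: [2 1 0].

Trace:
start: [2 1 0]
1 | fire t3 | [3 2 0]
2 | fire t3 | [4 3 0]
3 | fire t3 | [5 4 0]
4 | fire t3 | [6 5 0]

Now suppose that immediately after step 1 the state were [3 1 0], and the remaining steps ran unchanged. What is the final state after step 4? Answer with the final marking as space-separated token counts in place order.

state after step 1 := [3 1 0]
2 | fire t3 | [4 2 0]
3 | fire t3 | [5 3 0]
4 | fire t3 | [6 4 0]

6 4 0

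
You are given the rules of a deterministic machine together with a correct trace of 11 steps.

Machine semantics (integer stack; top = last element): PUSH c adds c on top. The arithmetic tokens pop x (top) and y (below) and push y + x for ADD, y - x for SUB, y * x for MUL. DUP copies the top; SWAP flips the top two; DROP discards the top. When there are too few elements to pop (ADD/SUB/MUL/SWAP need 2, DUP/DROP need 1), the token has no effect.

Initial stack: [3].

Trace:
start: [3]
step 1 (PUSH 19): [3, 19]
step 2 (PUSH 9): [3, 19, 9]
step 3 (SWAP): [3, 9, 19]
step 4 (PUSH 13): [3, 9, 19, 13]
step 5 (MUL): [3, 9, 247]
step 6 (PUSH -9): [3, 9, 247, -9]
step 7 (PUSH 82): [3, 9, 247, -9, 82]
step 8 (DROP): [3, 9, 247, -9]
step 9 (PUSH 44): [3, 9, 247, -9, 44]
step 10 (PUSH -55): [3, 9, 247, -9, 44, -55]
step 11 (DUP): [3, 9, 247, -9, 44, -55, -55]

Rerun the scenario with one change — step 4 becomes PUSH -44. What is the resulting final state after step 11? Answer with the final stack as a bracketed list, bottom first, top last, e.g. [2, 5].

(re-executing from step 4 with the substitution; state before step 4: [3, 9, 19])
step 4 (PUSH -44): [3, 9, 19, -44]
step 5 (MUL): [3, 9, -836]
step 6 (PUSH -9): [3, 9, -836, -9]
step 7 (PUSH 82): [3, 9, -836, -9, 82]
step 8 (DROP): [3, 9, -836, -9]
step 9 (PUSH 44): [3, 9, -836, -9, 44]
step 10 (PUSH -55): [3, 9, -836, -9, 44, -55]
step 11 (DUP): [3, 9, -836, -9, 44, -55, -55]

[3, 9, -836, -9, 44, -55, -55]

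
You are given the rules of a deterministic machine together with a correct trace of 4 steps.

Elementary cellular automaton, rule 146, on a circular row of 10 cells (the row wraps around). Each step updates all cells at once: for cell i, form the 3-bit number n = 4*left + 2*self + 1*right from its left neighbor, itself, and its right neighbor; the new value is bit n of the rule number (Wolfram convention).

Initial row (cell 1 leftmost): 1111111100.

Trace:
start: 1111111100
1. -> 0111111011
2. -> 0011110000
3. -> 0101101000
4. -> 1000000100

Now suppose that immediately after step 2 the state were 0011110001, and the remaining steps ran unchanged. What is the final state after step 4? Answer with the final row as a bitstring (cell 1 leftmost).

0000000000

state after step 2 := 0011110001
3. -> 1101101010
4. -> 0000000000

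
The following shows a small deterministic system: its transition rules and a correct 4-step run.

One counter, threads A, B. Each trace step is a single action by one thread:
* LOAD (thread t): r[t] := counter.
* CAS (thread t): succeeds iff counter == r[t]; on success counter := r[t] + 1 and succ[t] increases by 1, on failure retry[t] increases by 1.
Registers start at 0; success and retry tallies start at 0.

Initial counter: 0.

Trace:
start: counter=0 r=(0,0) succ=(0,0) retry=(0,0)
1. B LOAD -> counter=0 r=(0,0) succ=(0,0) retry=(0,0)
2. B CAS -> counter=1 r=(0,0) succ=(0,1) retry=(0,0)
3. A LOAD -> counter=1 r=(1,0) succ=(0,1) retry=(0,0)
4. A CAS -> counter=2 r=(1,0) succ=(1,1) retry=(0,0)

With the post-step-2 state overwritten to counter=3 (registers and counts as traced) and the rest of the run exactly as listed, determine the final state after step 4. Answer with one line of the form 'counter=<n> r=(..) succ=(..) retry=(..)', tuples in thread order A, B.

state after step 2 := counter=3 r=(0,0) succ=(0,1) retry=(0,0)
3. A LOAD -> counter=3 r=(3,0) succ=(0,1) retry=(0,0)
4. A CAS -> counter=4 r=(3,0) succ=(1,1) retry=(0,0)

counter=4 r=(3,0) succ=(1,1) retry=(0,0)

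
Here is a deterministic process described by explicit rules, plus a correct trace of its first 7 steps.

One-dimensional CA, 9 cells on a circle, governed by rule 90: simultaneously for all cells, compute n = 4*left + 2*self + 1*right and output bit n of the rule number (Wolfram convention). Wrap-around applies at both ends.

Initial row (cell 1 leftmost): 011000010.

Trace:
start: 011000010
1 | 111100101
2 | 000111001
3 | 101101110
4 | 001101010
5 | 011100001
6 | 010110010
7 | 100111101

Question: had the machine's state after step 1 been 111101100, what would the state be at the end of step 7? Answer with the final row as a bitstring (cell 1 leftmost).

110010010

state after step 1 := 111101100
2 | 100101111
3 | 111001000
4 | 101110101
5 | 101010001
6 | 100001011
7 | 110010010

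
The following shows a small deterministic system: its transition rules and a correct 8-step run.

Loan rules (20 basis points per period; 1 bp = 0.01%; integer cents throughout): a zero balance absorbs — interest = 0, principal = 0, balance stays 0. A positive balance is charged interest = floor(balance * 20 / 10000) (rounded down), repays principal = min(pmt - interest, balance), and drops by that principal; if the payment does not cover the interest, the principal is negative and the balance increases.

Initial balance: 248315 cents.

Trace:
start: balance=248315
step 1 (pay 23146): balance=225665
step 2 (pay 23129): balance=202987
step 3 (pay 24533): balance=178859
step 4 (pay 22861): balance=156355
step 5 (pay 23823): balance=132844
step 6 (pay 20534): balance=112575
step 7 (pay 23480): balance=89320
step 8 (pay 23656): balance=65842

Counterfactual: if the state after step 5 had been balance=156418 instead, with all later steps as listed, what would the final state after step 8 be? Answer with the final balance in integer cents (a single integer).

state after step 5 := balance=156418
step 6 (pay 20534): balance=136196
step 7 (pay 23480): balance=112988
step 8 (pay 23656): balance=89557

89557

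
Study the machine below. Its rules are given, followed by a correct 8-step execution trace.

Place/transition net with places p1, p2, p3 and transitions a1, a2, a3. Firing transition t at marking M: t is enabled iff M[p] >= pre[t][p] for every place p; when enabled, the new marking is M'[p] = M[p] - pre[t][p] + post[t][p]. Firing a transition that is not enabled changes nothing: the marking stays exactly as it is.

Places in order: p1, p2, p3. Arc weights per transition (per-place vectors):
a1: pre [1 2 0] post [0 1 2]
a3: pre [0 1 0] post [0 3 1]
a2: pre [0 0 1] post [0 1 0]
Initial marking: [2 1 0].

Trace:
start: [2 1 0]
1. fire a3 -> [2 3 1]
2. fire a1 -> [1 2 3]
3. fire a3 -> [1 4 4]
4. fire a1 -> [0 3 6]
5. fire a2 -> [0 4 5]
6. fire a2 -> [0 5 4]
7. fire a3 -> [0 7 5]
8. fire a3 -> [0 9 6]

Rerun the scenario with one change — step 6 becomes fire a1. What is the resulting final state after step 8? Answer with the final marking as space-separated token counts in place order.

(re-executing from step 6 with the substitution; state before step 6: [0 4 5])
6. fire a1 -> [0 4 5]
7. fire a3 -> [0 6 6]
8. fire a3 -> [0 8 7]

0 8 7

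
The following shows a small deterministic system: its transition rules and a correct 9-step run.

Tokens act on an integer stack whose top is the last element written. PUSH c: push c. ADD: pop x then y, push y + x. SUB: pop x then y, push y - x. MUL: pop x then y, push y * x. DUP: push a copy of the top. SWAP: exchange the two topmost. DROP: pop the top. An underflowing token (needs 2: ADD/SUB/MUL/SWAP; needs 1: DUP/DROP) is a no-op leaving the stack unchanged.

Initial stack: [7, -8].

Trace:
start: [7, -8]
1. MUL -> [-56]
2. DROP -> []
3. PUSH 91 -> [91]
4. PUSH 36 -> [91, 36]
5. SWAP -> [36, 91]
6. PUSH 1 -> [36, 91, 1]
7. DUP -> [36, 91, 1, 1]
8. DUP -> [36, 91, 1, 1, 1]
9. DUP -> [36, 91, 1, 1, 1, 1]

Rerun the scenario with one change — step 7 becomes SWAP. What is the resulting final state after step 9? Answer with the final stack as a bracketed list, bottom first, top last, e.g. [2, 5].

(re-executing from step 7 with the substitution; state before step 7: [36, 91, 1])
7. SWAP -> [36, 1, 91]
8. DUP -> [36, 1, 91, 91]
9. DUP -> [36, 1, 91, 91, 91]

[36, 1, 91, 91, 91]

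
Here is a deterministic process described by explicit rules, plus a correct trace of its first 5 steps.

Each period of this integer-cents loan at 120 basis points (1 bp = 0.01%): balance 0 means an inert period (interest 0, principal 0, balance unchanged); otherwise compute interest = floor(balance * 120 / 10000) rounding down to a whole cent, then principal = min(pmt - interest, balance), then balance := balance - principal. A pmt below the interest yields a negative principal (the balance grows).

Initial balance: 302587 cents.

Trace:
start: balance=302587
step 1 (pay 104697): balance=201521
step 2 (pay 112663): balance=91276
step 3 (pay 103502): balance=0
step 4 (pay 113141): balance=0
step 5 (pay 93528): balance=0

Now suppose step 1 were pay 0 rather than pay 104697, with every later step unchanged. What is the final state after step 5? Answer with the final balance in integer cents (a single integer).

0

(re-executing from step 1 with the substitution; state before step 1: balance=302587)
step 1 (pay 0): balance=306218
step 2 (pay 112663): balance=197229
step 3 (pay 103502): balance=96093
step 4 (pay 113141): balance=0
step 5 (pay 93528): balance=0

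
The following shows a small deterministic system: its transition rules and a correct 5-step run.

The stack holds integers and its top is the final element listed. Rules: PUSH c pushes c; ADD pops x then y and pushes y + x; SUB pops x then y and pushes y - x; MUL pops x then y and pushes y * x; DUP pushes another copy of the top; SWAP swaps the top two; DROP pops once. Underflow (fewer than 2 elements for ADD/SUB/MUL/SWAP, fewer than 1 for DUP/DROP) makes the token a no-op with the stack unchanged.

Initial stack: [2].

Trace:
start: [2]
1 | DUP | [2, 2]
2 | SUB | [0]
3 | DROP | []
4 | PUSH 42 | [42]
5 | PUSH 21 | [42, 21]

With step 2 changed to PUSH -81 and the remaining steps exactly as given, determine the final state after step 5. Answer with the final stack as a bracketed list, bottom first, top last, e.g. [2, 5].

[2, 2, 42, 21]

(re-executing from step 2 with the substitution; state before step 2: [2, 2])
2 | PUSH -81 | [2, 2, -81]
3 | DROP | [2, 2]
4 | PUSH 42 | [2, 2, 42]
5 | PUSH 21 | [2, 2, 42, 21]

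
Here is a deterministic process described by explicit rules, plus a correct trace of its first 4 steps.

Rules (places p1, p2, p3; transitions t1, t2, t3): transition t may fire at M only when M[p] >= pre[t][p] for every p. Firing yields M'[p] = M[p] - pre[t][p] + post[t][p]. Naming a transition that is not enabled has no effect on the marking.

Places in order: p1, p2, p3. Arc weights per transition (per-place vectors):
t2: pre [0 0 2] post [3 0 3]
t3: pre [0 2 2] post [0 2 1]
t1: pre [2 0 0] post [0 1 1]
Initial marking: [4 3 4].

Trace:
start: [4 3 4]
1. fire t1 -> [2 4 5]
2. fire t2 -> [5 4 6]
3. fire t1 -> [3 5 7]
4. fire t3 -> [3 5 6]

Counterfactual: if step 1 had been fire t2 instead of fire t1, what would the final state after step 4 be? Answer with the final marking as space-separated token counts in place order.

8 4 6

(re-executing from step 1 with the substitution; state before step 1: [4 3 4])
1. fire t2 -> [7 3 5]
2. fire t2 -> [10 3 6]
3. fire t1 -> [8 4 7]
4. fire t3 -> [8 4 6]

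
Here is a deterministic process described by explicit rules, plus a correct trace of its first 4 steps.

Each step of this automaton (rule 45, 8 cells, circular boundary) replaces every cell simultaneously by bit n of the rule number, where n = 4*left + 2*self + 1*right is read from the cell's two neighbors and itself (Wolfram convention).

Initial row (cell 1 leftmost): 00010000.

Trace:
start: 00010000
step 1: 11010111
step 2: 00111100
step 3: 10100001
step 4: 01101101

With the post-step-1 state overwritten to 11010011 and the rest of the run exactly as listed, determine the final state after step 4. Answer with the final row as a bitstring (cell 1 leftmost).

11101011

state after step 1 := 11010011
step 2: 00110010
step 3: 10100010
step 4: 11101011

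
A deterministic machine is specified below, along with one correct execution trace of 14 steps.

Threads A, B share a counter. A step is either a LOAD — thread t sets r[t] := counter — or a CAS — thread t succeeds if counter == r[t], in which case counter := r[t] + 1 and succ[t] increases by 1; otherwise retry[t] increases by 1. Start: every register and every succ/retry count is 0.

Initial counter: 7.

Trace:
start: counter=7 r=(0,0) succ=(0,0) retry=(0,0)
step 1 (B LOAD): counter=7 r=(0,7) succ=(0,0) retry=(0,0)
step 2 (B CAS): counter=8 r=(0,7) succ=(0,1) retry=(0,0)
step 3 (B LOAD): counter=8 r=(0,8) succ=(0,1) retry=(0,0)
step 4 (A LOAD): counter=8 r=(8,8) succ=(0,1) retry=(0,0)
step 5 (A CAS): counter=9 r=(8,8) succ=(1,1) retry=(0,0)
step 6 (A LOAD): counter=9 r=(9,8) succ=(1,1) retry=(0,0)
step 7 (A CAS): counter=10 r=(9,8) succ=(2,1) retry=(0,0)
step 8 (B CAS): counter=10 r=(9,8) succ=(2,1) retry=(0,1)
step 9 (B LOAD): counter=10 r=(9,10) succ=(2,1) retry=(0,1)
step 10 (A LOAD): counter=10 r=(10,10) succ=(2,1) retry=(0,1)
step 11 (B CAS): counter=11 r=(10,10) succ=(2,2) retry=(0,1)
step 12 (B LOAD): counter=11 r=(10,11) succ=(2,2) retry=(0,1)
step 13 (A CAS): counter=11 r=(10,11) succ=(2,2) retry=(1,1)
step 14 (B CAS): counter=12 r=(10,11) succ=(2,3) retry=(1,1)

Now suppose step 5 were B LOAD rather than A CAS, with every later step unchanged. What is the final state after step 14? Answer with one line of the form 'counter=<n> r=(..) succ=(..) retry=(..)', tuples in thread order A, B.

(re-executing from step 5 with the substitution; state before step 5: counter=8 r=(8,8) succ=(0,1) retry=(0,0))
step 5 (B LOAD): counter=8 r=(8,8) succ=(0,1) retry=(0,0)
step 6 (A LOAD): counter=8 r=(8,8) succ=(0,1) retry=(0,0)
step 7 (A CAS): counter=9 r=(8,8) succ=(1,1) retry=(0,0)
step 8 (B CAS): counter=9 r=(8,8) succ=(1,1) retry=(0,1)
step 9 (B LOAD): counter=9 r=(8,9) succ=(1,1) retry=(0,1)
step 10 (A LOAD): counter=9 r=(9,9) succ=(1,1) retry=(0,1)
step 11 (B CAS): counter=10 r=(9,9) succ=(1,2) retry=(0,1)
step 12 (B LOAD): counter=10 r=(9,10) succ=(1,2) retry=(0,1)
step 13 (A CAS): counter=10 r=(9,10) succ=(1,2) retry=(1,1)
step 14 (B CAS): counter=11 r=(9,10) succ=(1,3) retry=(1,1)

counter=11 r=(9,10) succ=(1,3) retry=(1,1)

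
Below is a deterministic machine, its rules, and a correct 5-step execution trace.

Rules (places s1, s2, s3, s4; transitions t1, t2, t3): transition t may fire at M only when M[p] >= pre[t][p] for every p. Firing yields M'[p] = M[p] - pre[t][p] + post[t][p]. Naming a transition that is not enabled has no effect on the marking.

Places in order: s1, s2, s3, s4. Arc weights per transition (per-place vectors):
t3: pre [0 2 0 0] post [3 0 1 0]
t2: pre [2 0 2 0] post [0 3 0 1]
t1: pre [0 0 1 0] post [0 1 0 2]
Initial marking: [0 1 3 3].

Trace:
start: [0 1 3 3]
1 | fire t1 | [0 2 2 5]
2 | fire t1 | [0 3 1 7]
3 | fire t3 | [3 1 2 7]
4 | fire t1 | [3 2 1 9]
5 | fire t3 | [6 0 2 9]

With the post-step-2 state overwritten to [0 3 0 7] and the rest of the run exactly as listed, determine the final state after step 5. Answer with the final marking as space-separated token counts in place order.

state after step 2 := [0 3 0 7]
3 | fire t3 | [3 1 1 7]
4 | fire t1 | [3 2 0 9]
5 | fire t3 | [6 0 1 9]

6 0 1 9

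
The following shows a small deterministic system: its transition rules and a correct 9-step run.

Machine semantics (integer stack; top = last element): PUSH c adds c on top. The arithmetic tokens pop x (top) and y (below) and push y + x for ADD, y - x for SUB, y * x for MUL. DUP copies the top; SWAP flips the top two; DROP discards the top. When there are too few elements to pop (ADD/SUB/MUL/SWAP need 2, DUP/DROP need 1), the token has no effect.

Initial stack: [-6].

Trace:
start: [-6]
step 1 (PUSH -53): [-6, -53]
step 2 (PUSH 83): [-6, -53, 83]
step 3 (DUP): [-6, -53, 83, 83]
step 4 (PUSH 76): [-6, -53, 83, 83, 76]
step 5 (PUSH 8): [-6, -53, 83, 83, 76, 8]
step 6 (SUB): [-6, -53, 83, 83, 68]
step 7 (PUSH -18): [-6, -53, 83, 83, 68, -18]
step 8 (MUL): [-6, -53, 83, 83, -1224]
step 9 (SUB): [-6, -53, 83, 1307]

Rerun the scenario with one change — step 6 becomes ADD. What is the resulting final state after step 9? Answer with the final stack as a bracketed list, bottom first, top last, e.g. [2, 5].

(re-executing from step 6 with the substitution; state before step 6: [-6, -53, 83, 83, 76, 8])
step 6 (ADD): [-6, -53, 83, 83, 84]
step 7 (PUSH -18): [-6, -53, 83, 83, 84, -18]
step 8 (MUL): [-6, -53, 83, 83, -1512]
step 9 (SUB): [-6, -53, 83, 1595]

[-6, -53, 83, 1595]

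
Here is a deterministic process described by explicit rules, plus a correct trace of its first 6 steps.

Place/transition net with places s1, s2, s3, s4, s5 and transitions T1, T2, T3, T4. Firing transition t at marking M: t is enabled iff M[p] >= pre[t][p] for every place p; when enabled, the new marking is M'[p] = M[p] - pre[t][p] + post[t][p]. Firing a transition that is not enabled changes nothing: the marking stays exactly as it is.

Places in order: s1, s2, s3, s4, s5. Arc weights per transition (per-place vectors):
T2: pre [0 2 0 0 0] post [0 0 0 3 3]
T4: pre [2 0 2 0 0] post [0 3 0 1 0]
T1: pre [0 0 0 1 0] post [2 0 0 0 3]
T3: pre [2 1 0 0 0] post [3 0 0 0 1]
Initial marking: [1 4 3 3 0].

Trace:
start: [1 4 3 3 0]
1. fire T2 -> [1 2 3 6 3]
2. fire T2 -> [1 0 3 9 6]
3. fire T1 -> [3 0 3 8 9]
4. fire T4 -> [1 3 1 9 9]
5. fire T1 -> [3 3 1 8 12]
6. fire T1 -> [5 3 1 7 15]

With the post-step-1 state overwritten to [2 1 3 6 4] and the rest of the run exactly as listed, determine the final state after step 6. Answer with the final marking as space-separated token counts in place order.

6 4 1 4 13

state after step 1 := [2 1 3 6 4]
2. fire T2 -> [2 1 3 6 4]
3. fire T1 -> [4 1 3 5 7]
4. fire T4 -> [2 4 1 6 7]
5. fire T1 -> [4 4 1 5 10]
6. fire T1 -> [6 4 1 4 13]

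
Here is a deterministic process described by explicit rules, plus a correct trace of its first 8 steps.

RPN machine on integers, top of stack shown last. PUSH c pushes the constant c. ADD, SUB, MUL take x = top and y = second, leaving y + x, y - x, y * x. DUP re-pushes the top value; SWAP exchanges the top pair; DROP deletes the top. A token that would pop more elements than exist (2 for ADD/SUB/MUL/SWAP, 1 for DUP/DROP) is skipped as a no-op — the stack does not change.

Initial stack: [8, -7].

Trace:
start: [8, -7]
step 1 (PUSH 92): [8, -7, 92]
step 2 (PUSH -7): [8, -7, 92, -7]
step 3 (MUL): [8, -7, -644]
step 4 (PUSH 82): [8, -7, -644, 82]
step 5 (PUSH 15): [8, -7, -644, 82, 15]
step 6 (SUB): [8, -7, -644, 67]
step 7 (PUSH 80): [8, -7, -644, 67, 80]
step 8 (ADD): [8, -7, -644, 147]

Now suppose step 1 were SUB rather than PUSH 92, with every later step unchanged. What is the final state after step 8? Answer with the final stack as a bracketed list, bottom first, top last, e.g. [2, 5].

[-105, 147]

(re-executing from step 1 with the substitution; state before step 1: [8, -7])
step 1 (SUB): [15]
step 2 (PUSH -7): [15, -7]
step 3 (MUL): [-105]
step 4 (PUSH 82): [-105, 82]
step 5 (PUSH 15): [-105, 82, 15]
step 6 (SUB): [-105, 67]
step 7 (PUSH 80): [-105, 67, 80]
step 8 (ADD): [-105, 147]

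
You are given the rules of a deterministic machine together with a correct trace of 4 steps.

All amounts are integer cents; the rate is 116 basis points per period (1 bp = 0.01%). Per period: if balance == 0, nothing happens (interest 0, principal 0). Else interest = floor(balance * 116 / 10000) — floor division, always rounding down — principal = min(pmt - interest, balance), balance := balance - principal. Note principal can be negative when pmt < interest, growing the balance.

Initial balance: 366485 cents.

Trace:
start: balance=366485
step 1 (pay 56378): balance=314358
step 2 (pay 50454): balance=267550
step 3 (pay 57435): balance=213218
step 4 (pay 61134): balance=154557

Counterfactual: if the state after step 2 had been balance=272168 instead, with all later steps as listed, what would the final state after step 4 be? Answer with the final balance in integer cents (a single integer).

159283

state after step 2 := balance=272168
step 3 (pay 57435): balance=217890
step 4 (pay 61134): balance=159283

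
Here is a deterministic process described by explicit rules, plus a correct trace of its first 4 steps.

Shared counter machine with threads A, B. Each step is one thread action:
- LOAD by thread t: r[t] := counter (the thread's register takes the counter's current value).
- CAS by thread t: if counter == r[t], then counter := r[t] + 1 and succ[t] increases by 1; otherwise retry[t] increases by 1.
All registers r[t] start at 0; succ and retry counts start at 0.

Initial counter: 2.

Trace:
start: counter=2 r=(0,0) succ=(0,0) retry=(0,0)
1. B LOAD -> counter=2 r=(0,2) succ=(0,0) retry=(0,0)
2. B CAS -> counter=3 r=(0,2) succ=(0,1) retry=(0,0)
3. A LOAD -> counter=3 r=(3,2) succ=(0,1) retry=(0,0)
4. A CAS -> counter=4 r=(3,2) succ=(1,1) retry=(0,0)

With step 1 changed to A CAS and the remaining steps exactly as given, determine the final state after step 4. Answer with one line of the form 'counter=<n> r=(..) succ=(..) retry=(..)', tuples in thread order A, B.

(re-executing from step 1 with the substitution; state before step 1: counter=2 r=(0,0) succ=(0,0) retry=(0,0))
1. A CAS -> counter=2 r=(0,0) succ=(0,0) retry=(1,0)
2. B CAS -> counter=2 r=(0,0) succ=(0,0) retry=(1,1)
3. A LOAD -> counter=2 r=(2,0) succ=(0,0) retry=(1,1)
4. A CAS -> counter=3 r=(2,0) succ=(1,0) retry=(1,1)

counter=3 r=(2,0) succ=(1,0) retry=(1,1)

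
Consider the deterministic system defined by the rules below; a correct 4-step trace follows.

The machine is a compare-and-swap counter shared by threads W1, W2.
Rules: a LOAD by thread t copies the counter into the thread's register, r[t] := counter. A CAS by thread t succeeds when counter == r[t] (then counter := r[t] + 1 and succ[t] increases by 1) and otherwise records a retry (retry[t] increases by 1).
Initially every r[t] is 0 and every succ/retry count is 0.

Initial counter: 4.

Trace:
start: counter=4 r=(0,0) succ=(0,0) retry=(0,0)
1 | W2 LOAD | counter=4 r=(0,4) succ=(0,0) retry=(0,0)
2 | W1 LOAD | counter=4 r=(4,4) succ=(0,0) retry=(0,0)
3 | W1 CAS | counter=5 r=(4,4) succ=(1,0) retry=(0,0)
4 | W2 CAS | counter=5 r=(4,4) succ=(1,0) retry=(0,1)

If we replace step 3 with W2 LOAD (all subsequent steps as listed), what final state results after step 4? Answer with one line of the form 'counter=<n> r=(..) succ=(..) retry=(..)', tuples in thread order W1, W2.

(re-executing from step 3 with the substitution; state before step 3: counter=4 r=(4,4) succ=(0,0) retry=(0,0))
3 | W2 LOAD | counter=4 r=(4,4) succ=(0,0) retry=(0,0)
4 | W2 CAS | counter=5 r=(4,4) succ=(0,1) retry=(0,0)

counter=5 r=(4,4) succ=(0,1) retry=(0,0)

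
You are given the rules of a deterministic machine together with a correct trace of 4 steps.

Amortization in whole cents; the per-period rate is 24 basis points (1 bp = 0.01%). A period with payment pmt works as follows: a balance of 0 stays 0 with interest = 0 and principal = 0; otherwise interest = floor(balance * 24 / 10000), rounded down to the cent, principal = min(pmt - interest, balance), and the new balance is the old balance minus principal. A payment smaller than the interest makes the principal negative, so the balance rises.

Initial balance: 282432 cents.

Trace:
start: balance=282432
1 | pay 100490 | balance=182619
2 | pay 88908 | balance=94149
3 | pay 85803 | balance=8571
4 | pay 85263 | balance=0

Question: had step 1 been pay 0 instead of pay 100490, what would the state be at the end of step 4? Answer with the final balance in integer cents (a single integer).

24543

(re-executing from step 1 with the substitution; state before step 1: balance=282432)
1 | pay 0 | balance=283109
2 | pay 88908 | balance=194880
3 | pay 85803 | balance=109544
4 | pay 85263 | balance=24543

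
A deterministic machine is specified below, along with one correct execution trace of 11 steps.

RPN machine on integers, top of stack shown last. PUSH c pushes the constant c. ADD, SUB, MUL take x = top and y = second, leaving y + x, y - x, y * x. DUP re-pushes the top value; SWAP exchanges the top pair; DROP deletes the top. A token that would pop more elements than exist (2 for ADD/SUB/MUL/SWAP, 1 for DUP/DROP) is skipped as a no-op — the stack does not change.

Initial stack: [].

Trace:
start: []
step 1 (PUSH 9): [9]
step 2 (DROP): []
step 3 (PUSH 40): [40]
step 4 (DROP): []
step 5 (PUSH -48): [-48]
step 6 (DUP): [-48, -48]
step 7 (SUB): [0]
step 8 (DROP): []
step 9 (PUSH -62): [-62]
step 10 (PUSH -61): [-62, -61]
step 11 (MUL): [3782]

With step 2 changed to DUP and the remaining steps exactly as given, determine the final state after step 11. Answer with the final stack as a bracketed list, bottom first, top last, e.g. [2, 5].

(re-executing from step 2 with the substitution; state before step 2: [9])
step 2 (DUP): [9, 9]
step 3 (PUSH 40): [9, 9, 40]
step 4 (DROP): [9, 9]
step 5 (PUSH -48): [9, 9, -48]
step 6 (DUP): [9, 9, -48, -48]
step 7 (SUB): [9, 9, 0]
step 8 (DROP): [9, 9]
step 9 (PUSH -62): [9, 9, -62]
step 10 (PUSH -61): [9, 9, -62, -61]
step 11 (MUL): [9, 9, 3782]

[9, 9, 3782]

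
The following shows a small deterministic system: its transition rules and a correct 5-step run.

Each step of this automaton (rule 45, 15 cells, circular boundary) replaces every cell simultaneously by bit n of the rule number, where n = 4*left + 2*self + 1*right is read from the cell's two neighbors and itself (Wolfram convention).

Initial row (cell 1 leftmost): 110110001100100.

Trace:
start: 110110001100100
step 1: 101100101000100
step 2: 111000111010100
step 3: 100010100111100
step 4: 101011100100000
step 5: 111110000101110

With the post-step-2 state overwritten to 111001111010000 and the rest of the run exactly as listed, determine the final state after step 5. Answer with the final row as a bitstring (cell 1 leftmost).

011011111111011

state after step 2 := 111001111010000
step 3: 100001000110110
step 4: 101101010101101
step 5: 011011111111011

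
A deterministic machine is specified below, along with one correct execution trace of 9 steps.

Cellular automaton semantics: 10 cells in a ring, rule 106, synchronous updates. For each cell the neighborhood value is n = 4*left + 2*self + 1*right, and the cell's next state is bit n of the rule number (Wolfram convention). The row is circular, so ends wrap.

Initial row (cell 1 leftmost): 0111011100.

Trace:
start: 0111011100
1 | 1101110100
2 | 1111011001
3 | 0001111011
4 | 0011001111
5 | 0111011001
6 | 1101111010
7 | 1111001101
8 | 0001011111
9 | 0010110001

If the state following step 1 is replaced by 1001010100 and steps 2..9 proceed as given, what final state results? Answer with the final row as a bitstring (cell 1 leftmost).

0010010101

state after step 1 := 1001010100
2 | 0010101001
3 | 0101010010
4 | 1010100100
5 | 0101001001
6 | 1010010010
7 | 0100100101
8 | 1001001010
9 | 0010010101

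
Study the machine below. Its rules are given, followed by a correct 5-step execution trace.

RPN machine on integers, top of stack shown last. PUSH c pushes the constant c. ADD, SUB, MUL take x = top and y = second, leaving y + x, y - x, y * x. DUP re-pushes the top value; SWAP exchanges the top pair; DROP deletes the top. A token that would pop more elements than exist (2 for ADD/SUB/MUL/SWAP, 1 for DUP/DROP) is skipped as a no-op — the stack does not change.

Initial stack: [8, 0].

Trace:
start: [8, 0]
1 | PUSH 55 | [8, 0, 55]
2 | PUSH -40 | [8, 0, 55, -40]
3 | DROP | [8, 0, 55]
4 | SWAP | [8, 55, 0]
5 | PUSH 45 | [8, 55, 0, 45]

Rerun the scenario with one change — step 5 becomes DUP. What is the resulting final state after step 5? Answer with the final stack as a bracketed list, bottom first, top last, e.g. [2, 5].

(re-executing from step 5 with the substitution; state before step 5: [8, 55, 0])
5 | DUP | [8, 55, 0, 0]

[8, 55, 0, 0]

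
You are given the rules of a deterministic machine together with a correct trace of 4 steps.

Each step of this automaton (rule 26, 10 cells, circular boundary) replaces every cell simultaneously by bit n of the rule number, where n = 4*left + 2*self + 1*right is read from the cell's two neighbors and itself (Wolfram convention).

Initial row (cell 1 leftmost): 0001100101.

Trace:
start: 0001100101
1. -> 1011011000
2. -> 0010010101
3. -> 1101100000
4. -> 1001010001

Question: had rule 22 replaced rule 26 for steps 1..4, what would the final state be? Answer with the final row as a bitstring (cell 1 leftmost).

(re-executing steps 1..4 under rule 22; state before step 1: 0001100101)
1. -> 1010011101
2. -> 0011100000
3. -> 0100010000
4. -> 1110111000

1110111000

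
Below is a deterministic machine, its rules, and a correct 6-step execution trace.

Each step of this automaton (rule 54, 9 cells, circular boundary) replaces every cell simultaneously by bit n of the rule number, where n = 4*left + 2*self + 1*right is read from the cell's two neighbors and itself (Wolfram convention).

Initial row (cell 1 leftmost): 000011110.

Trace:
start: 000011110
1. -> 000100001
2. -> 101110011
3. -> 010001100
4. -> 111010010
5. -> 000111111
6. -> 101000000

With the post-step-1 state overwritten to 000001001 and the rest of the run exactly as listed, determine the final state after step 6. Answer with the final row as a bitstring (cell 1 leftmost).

state after step 1 := 000001001
2. -> 100011111
3. -> 010100000
4. -> 111110000
5. -> 000001001
6. -> 100011111

100011111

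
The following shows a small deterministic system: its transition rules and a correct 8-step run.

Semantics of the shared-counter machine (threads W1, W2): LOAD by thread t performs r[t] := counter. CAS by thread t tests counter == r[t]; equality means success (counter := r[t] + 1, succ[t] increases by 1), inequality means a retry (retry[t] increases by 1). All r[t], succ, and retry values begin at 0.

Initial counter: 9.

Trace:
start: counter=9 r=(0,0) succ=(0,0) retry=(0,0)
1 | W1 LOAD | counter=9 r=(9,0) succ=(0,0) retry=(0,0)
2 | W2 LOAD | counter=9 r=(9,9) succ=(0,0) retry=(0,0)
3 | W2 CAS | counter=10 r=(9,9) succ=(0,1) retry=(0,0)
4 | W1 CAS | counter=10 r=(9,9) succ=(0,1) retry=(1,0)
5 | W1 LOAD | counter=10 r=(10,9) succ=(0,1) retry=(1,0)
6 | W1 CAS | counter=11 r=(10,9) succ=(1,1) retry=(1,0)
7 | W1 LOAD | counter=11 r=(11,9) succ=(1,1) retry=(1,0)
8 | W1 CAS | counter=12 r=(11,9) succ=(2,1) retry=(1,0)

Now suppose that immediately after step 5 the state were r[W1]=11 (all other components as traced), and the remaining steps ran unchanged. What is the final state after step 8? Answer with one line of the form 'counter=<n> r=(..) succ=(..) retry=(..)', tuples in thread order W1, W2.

counter=11 r=(10,9) succ=(1,1) retry=(2,0)

state after step 5 := counter=10 r=(11,9) succ=(0,1) retry=(1,0)
6 | W1 CAS | counter=10 r=(11,9) succ=(0,1) retry=(2,0)
7 | W1 LOAD | counter=10 r=(10,9) succ=(0,1) retry=(2,0)
8 | W1 CAS | counter=11 r=(10,9) succ=(1,1) retry=(2,0)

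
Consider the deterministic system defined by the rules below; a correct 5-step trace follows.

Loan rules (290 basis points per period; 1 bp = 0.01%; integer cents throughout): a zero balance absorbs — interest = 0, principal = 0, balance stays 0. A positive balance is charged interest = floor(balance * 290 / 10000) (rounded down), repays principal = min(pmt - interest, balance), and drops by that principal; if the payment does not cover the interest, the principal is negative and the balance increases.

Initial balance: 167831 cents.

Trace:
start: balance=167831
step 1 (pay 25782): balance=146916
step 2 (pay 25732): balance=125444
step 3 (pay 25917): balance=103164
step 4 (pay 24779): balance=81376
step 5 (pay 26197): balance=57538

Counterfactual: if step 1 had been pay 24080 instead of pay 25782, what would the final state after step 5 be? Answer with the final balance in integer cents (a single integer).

59447

(re-executing from step 1 with the substitution; state before step 1: balance=167831)
step 1 (pay 24080): balance=148618
step 2 (pay 25732): balance=127195
step 3 (pay 25917): balance=104966
step 4 (pay 24779): balance=83231
step 5 (pay 26197): balance=59447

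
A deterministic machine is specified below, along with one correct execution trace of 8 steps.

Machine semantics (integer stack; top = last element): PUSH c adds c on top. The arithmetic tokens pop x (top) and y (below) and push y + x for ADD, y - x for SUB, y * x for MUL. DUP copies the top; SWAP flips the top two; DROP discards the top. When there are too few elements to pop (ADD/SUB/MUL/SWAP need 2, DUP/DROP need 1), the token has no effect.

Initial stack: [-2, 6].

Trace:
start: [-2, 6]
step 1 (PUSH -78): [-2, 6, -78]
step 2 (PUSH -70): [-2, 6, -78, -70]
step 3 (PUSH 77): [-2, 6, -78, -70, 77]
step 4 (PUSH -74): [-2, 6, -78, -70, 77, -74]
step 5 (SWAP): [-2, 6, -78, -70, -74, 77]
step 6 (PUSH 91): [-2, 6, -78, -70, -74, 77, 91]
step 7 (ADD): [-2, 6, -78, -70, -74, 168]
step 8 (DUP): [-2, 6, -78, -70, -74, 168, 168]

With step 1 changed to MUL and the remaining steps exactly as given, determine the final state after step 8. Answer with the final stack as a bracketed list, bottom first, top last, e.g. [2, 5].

[-12, -70, -74, 168, 168]

(re-executing from step 1 with the substitution; state before step 1: [-2, 6])
step 1 (MUL): [-12]
step 2 (PUSH -70): [-12, -70]
step 3 (PUSH 77): [-12, -70, 77]
step 4 (PUSH -74): [-12, -70, 77, -74]
step 5 (SWAP): [-12, -70, -74, 77]
step 6 (PUSH 91): [-12, -70, -74, 77, 91]
step 7 (ADD): [-12, -70, -74, 168]
step 8 (DUP): [-12, -70, -74, 168, 168]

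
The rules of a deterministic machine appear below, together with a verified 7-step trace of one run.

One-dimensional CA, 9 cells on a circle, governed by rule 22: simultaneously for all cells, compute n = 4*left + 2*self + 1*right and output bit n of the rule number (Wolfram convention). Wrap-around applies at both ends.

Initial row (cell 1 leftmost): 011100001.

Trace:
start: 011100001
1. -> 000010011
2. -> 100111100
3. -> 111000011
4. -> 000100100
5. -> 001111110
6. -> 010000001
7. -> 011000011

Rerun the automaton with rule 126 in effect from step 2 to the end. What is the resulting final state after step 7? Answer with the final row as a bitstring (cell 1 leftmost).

000011011

(re-executing steps 2..7 under rule 126; state before step 2: 000010011)
2. -> 100111111
3. -> 111100000
4. -> 100110001
5. -> 111111011
6. -> 000001110
7. -> 000011011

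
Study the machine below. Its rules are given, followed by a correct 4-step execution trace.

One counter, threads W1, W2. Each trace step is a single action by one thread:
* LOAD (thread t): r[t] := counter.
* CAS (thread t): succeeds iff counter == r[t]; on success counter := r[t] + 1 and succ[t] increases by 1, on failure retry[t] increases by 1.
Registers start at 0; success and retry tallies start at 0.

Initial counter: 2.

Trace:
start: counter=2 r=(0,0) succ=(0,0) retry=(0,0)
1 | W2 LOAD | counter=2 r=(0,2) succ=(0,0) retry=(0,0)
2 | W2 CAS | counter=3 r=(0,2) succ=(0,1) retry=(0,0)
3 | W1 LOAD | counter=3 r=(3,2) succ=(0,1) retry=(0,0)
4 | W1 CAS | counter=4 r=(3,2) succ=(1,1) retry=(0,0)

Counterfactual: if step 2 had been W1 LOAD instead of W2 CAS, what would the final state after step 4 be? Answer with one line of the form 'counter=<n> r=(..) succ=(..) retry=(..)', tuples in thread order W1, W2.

(re-executing from step 2 with the substitution; state before step 2: counter=2 r=(0,2) succ=(0,0) retry=(0,0))
2 | W1 LOAD | counter=2 r=(2,2) succ=(0,0) retry=(0,0)
3 | W1 LOAD | counter=2 r=(2,2) succ=(0,0) retry=(0,0)
4 | W1 CAS | counter=3 r=(2,2) succ=(1,0) retry=(0,0)

counter=3 r=(2,2) succ=(1,0) retry=(0,0)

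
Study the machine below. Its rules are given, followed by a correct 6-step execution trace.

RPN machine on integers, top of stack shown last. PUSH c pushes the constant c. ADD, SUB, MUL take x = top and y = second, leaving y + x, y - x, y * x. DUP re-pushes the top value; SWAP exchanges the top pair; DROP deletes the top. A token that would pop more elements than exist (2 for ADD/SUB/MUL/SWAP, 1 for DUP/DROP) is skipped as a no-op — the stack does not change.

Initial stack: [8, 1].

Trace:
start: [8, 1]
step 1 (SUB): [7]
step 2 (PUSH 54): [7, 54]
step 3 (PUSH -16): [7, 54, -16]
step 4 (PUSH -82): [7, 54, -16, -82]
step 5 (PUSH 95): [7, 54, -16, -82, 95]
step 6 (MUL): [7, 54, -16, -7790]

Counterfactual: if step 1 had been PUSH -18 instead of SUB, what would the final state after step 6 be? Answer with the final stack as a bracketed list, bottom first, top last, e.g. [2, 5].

[8, 1, -18, 54, -16, -7790]

(re-executing from step 1 with the substitution; state before step 1: [8, 1])
step 1 (PUSH -18): [8, 1, -18]
step 2 (PUSH 54): [8, 1, -18, 54]
step 3 (PUSH -16): [8, 1, -18, 54, -16]
step 4 (PUSH -82): [8, 1, -18, 54, -16, -82]
step 5 (PUSH 95): [8, 1, -18, 54, -16, -82, 95]
step 6 (MUL): [8, 1, -18, 54, -16, -7790]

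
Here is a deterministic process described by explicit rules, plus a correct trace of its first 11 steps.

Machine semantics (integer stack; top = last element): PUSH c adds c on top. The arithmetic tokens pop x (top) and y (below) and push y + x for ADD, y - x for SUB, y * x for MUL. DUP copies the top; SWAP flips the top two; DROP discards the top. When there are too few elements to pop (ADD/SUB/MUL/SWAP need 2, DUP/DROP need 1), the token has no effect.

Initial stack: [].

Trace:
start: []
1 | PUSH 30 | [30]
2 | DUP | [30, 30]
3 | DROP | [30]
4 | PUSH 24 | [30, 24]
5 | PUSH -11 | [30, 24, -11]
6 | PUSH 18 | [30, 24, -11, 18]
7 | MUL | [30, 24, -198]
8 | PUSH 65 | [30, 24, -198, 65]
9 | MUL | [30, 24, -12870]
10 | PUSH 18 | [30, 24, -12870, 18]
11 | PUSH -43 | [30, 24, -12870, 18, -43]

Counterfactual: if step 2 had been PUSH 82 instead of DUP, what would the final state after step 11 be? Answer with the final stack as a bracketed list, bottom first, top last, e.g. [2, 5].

[30, 24, -12870, 18, -43]

(re-executing from step 2 with the substitution; state before step 2: [30])
2 | PUSH 82 | [30, 82]
3 | DROP | [30]
4 | PUSH 24 | [30, 24]
5 | PUSH -11 | [30, 24, -11]
6 | PUSH 18 | [30, 24, -11, 18]
7 | MUL | [30, 24, -198]
8 | PUSH 65 | [30, 24, -198, 65]
9 | MUL | [30, 24, -12870]
10 | PUSH 18 | [30, 24, -12870, 18]
11 | PUSH -43 | [30, 24, -12870, 18, -43]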